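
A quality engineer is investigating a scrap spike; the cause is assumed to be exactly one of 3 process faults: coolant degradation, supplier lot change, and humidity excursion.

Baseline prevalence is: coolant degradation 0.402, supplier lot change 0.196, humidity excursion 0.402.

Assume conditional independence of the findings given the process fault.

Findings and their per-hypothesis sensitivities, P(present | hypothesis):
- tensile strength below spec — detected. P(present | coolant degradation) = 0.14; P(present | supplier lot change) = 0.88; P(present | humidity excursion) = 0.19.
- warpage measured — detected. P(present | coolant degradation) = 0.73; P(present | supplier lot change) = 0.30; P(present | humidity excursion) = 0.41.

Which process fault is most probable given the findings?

For each hypothesis, the unnormalized posterior weight is prior × product of the finding likelihoods:
  coolant degradation: 0.402 × 0.14 × 0.73 = 0.041084
  supplier lot change: 0.196 × 0.88 × 0.30 = 0.051744
  humidity excursion: 0.402 × 0.19 × 0.41 = 0.031316
Marginal likelihood of the evidence = 0.12414.
P(coolant degradation | evidence) ≈ 0.041084 / 0.12414 ≈ 0.331
P(supplier lot change | evidence) ≈ 0.051744 / 0.12414 ≈ 0.417
P(humidity excursion | evidence) ≈ 0.031316 / 0.12414 ≈ 0.252
The largest is 0.417, so supplier lot change is most probable.

supplier lot change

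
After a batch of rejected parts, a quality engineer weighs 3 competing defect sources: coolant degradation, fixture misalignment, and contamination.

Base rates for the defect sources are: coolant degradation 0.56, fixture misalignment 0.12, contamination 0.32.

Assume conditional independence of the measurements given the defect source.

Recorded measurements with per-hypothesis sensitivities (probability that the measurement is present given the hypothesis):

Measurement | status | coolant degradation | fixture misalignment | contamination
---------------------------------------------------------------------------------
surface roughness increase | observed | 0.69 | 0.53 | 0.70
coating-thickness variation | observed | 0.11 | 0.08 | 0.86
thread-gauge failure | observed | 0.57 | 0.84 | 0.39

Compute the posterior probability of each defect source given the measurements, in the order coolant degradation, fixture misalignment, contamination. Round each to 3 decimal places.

For each hypothesis, the unnormalized posterior weight is prior × product of the measurement likelihoods:
  coolant degradation: 0.56 × 0.69 × 0.11 × 0.57 = 0.024227
  fixture misalignment: 0.12 × 0.53 × 0.08 × 0.84 = 0.0042739
  contamination: 0.32 × 0.70 × 0.86 × 0.39 = 0.07513
The unnormalized weights sum to 0.10363.
P(coolant degradation | evidence) = 0.024227 / 0.10363 ≈ 0.234
P(fixture misalignment | evidence) = 0.0042739 / 0.10363 ≈ 0.041
P(contamination | evidence) = 0.07513 / 0.10363 ≈ 0.725

0.234, 0.041, 0.725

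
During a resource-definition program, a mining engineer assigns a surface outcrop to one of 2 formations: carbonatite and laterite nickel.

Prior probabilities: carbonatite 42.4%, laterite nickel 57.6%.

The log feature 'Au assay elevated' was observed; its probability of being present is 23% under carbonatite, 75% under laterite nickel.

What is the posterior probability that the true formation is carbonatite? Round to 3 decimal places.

By Bayes' rule, the unnormalized weight for each hypothesis is prior × likelihood:
  carbonatite: 0.424 × 0.23 = 0.09752
  laterite nickel: 0.576 × 0.75 = 0.432
Normalizing constant Z = 0.09752 + 0.432 = 0.52952.
P(carbonatite | evidence) = 0.09752 / 0.52952 ≈ 0.184.

0.184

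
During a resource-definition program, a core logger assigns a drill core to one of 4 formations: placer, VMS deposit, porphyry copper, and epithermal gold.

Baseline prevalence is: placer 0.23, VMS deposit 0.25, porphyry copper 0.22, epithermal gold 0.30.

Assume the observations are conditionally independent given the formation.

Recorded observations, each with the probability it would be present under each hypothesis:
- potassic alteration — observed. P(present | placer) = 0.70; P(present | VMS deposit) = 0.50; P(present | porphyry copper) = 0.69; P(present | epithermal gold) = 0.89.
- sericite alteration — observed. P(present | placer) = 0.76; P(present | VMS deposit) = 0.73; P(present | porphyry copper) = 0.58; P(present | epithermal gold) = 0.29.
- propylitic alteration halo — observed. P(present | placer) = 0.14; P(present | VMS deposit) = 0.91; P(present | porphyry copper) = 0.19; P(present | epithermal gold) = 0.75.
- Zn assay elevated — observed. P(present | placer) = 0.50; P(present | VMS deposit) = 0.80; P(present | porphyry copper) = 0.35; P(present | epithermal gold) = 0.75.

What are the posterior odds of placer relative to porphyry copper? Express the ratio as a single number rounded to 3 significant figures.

1.46

Unnormalized posterior weight (prior times the observation likelihoods) for each of the two hypotheses:
  placer: 0.23 × 0.70 × 0.76 × 0.14 × 0.50 = 0.0085652
  porphyry copper: 0.22 × 0.69 × 0.58 × 0.19 × 0.35 = 0.0058549
Odds(placer : porphyry copper) = 0.0085652 / 0.0058549 ≈ 1.46.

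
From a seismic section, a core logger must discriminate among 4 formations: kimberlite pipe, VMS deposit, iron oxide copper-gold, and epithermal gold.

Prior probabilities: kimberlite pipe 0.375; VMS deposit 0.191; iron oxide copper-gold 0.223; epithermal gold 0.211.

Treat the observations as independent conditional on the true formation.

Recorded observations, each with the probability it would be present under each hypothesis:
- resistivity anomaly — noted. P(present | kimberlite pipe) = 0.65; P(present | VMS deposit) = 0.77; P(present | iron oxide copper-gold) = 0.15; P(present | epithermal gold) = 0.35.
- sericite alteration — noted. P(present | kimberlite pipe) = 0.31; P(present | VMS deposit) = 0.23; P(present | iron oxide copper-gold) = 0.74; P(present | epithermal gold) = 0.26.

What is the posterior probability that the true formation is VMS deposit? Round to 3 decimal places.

Multiply each prior by the joint likelihood of the evidence pattern:
  kimberlite pipe: 0.375 × 0.65 × 0.31 = 0.075563
  VMS deposit: 0.191 × 0.77 × 0.23 = 0.033826
  iron oxide copper-gold: 0.223 × 0.15 × 0.74 = 0.024753
  epithermal gold: 0.211 × 0.35 × 0.26 = 0.019201
The unnormalized weights sum to 0.15334.
P(VMS deposit | evidence) = 0.033826 / 0.15334 ≈ 0.221.

0.221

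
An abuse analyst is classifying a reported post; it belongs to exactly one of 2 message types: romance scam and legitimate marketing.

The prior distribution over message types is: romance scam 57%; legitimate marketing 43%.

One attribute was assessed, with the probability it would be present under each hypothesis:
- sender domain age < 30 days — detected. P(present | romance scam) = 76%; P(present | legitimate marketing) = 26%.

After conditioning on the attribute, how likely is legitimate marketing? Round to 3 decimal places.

By Bayes' rule, the unnormalized weight for each hypothesis is prior × likelihood:
  romance scam: 0.57 × 0.76 = 0.4332
  legitimate marketing: 0.43 × 0.26 = 0.1118
Marginal likelihood of the evidence = 0.545.
P(legitimate marketing | evidence) = 0.1118 / 0.545 ≈ 0.205.

0.205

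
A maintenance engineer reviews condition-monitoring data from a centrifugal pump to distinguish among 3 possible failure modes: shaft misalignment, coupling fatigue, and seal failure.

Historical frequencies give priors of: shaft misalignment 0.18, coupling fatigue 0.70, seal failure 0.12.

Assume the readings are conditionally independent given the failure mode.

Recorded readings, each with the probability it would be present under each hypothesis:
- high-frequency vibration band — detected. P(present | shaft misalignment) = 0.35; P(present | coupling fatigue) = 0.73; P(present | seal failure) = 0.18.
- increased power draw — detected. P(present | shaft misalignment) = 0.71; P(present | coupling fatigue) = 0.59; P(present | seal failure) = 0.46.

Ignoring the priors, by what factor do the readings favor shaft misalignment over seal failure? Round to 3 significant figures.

The Bayes factor is the ratio of the joint likelihoods of the reading pattern under the two hypotheses.
  shaft misalignment: 0.35 × 0.71 = 0.2485
  seal failure: 0.18 × 0.46 = 0.0828
Bayes factor = 0.2485 / 0.0828 ≈ 3.00

3.00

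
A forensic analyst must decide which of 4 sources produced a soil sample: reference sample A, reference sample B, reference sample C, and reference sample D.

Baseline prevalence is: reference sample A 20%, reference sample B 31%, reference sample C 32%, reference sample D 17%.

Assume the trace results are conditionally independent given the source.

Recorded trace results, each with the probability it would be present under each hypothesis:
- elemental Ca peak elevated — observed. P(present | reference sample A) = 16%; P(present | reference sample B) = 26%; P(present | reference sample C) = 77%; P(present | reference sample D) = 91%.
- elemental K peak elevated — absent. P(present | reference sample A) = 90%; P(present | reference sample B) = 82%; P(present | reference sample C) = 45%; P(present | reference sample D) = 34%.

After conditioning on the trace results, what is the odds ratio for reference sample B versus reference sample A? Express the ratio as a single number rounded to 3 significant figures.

4.53

Posterior odds equal prior odds times the likelihood ratio; only the two competing hypotheses matter (using 1 − P(present | H) for each absent trace result).
  reference sample B: 0.31 × 0.26 × (1 − 0.82) = 0.014508
  reference sample A: 0.20 × 0.16 × (1 − 0.90) = 0.0032
Posterior odds = 0.014508 / 0.0032 ≈ 4.53.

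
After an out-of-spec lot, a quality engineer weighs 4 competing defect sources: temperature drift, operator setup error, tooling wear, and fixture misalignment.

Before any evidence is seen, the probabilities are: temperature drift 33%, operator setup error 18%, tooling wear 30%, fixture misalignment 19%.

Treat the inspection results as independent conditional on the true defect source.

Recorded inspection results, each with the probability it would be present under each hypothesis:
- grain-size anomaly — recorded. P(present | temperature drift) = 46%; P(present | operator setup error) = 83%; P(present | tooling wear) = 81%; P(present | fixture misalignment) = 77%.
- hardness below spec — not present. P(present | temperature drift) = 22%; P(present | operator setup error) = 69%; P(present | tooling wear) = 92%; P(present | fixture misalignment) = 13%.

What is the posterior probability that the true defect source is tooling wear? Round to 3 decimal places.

By Bayes' rule with conditional independence, the unnormalized weight for each hypothesis is prior × ∏ likelihoods (using 1 − P(present | H) for each absent inspection result):
  temperature drift: 0.33 × 0.46 × (1 − 0.22) = 0.1184
  operator setup error: 0.18 × 0.83 × (1 − 0.69) = 0.046314
  tooling wear: 0.30 × 0.81 × (1 − 0.92) = 0.01944
  fixture misalignment: 0.19 × 0.77 × (1 − 0.13) = 0.12728
Normalizing constant Z = 0.1184 + 0.046314 + 0.01944 + 0.12728 = 0.31144.
P(tooling wear | evidence) = 0.01944 / 0.31144 ≈ 0.062.

0.062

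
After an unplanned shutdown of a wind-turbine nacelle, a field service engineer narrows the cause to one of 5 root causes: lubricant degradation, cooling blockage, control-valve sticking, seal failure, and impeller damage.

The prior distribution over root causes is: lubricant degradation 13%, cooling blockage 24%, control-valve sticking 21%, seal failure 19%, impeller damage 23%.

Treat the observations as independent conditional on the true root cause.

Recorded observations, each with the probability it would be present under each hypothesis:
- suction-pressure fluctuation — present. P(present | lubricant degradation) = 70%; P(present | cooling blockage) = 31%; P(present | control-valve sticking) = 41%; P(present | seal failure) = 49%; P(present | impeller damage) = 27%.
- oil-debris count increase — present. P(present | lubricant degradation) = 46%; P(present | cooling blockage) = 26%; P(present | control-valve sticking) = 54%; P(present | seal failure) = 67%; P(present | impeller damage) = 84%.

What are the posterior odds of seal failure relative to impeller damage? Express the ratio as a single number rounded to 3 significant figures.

1.20

Posterior odds equal prior odds times the likelihood ratio; only the two competing hypotheses matter.
  seal failure: 0.19 × 0.49 × 0.67 = 0.062377
  impeller damage: 0.23 × 0.27 × 0.84 = 0.052164
Posterior odds = 0.062377 / 0.052164 ≈ 1.20.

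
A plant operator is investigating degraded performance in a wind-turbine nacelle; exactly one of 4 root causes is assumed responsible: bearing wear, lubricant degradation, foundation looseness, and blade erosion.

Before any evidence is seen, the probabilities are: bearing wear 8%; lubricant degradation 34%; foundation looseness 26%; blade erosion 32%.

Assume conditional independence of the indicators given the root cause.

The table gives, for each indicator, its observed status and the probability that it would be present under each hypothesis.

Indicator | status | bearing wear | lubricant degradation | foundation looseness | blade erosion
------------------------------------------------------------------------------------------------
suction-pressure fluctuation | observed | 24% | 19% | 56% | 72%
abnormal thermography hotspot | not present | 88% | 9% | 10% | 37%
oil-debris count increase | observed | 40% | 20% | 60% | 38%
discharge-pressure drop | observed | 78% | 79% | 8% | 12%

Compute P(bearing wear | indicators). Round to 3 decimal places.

For each hypothesis, the unnormalized posterior weight is prior × product of the indicator likelihoods (using 1 − P(present | H) for each absent indicator):
  bearing wear: 0.08 × 0.24 × (1 − 0.88) × 0.40 × 0.78 = 0.00071885
  lubricant degradation: 0.34 × 0.19 × (1 − 0.09) × 0.20 × 0.79 = 0.0092882
  foundation looseness: 0.26 × 0.56 × (1 − 0.10) × 0.60 × 0.08 = 0.0062899
  blade erosion: 0.32 × 0.72 × (1 − 0.37) × 0.38 × 0.12 = 0.0066189
Normalizing constant Z = 0.00071885 + 0.0092882 + 0.0062899 + 0.0066189 = 0.022916.
P(bearing wear | evidence) = 0.00071885 / 0.022916 ≈ 0.031.

0.031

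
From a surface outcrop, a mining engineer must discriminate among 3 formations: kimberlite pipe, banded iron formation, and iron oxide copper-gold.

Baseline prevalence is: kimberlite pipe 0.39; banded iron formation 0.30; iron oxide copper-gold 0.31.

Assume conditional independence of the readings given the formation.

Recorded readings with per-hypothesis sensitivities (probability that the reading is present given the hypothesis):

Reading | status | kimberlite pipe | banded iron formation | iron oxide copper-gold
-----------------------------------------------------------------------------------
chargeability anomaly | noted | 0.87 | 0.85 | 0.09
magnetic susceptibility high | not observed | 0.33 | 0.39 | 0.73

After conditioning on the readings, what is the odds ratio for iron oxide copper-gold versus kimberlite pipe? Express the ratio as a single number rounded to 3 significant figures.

Posterior odds equal prior odds times the likelihood ratio; only the two competing hypotheses matter (using 1 − P(present | H) for each absent reading).
  iron oxide copper-gold: 0.31 × 0.09 × (1 − 0.73) = 0.007533
  kimberlite pipe: 0.39 × 0.87 × (1 − 0.33) = 0.22733
Odds(iron oxide copper-gold : kimberlite pipe) = 0.007533 / 0.22733 ≈ 0.0331.

0.0331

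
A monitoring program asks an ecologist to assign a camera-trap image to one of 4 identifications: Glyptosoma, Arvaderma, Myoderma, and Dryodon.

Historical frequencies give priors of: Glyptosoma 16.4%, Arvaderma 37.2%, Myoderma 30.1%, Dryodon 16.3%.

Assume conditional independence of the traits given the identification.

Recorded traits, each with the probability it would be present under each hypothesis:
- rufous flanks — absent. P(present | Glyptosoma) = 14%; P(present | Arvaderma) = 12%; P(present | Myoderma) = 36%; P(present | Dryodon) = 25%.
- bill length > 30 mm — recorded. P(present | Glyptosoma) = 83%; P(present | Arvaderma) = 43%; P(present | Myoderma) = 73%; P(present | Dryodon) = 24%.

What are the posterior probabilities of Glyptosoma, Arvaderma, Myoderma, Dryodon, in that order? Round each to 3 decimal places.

0.274, 0.329, 0.329, 0.069

Multiply each prior by the joint likelihood of the trait pattern (using 1 − P(present | H) for each absent trait):
  Glyptosoma: 0.164 × (1 − 0.14) × 0.83 = 0.11706
  Arvaderma: 0.372 × (1 − 0.12) × 0.43 = 0.14076
  Myoderma: 0.301 × (1 − 0.36) × 0.73 = 0.14063
  Dryodon: 0.163 × (1 − 0.25) × 0.24 = 0.02934
Normalizing constant Z = 0.11706 + 0.14076 + 0.14063 + 0.02934 = 0.4278.
P(Glyptosoma | evidence) = 0.11706 / 0.4278 ≈ 0.274
P(Arvaderma | evidence) = 0.14076 / 0.4278 ≈ 0.329
P(Myoderma | evidence) = 0.14063 / 0.4278 ≈ 0.329
P(Dryodon | evidence) = 0.02934 / 0.4278 ≈ 0.069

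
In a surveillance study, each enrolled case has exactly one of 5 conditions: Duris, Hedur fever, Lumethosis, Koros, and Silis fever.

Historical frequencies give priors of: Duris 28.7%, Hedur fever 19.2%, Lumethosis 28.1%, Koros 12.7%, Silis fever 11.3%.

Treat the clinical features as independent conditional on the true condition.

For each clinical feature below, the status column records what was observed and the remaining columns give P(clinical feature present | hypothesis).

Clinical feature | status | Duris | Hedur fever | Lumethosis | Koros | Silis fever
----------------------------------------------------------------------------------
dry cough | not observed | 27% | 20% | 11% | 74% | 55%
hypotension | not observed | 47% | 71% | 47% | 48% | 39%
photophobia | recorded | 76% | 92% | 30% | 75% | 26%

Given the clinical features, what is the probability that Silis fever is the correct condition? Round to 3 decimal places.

Multiply each prior by the joint likelihood of the clinical feature pattern (using 1 − P(present | H) for each absent clinical feature):
  Duris: 0.287 × (1 − 0.27) × (1 − 0.47) × 0.76 = 0.084391
  Hedur fever: 0.192 × (1 − 0.20) × (1 − 0.71) × 0.92 = 0.04098
  Lumethosis: 0.281 × (1 − 0.11) × (1 − 0.47) × 0.30 = 0.039764
  Koros: 0.127 × (1 − 0.74) × (1 − 0.48) × 0.75 = 0.012878
  Silis fever: 0.113 × (1 − 0.55) × (1 − 0.39) × 0.26 = 0.0080648
Normalizing constant Z = 0.084391 + 0.04098 + 0.039764 + 0.012878 + 0.0080648 = 0.18608.
P(Silis fever | evidence) = 0.0080648 / 0.18608 ≈ 0.043.

0.043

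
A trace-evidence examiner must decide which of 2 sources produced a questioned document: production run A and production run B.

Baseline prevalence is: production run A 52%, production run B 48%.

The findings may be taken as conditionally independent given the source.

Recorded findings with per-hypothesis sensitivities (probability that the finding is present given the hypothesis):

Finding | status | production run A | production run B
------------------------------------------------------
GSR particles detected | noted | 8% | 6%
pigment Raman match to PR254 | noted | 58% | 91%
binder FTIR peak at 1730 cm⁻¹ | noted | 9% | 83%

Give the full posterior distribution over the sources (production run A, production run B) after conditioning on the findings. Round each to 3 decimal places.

0.091, 0.909

For each hypothesis, the unnormalized posterior weight is prior × product of the finding likelihoods:
  production run A: 0.52 × 0.08 × 0.58 × 0.09 = 0.0021715
  production run B: 0.48 × 0.06 × 0.91 × 0.83 = 0.021753
Normalizing constant Z = 0.0021715 + 0.021753 = 0.023924.
P(production run A | evidence) = 0.0021715 / 0.023924 ≈ 0.091
P(production run B | evidence) = 0.021753 / 0.023924 ≈ 0.909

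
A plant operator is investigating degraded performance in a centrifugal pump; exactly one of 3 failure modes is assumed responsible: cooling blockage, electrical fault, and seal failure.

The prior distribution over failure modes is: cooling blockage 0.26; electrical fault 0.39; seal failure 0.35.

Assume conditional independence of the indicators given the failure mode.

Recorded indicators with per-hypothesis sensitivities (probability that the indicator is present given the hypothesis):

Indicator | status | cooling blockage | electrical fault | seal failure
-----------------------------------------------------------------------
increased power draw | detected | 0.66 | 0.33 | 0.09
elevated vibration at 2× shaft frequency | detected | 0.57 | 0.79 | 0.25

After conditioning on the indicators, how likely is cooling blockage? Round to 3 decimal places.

0.472

Multiply each prior by the joint likelihood of the indicator pattern:
  cooling blockage: 0.26 × 0.66 × 0.57 = 0.097812
  electrical fault: 0.39 × 0.33 × 0.79 = 0.10167
  seal failure: 0.35 × 0.09 × 0.25 = 0.007875
Marginal likelihood of the evidence = 0.20736.
P(cooling blockage | evidence) = 0.097812 / 0.20736 ≈ 0.472.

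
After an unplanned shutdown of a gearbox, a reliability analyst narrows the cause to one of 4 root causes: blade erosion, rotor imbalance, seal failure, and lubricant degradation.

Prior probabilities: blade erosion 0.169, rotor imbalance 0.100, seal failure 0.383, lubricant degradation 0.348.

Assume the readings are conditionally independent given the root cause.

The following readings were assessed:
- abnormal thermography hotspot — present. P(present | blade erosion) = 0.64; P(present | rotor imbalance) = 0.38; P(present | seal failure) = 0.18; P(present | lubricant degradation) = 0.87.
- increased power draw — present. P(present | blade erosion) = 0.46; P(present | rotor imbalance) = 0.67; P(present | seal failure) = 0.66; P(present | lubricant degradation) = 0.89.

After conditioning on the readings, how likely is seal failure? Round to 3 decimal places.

0.117

For each hypothesis, the unnormalized posterior weight is prior × product of the reading likelihoods:
  blade erosion: 0.169 × 0.64 × 0.46 = 0.049754
  rotor imbalance: 0.100 × 0.38 × 0.67 = 0.02546
  seal failure: 0.383 × 0.18 × 0.66 = 0.0455
  lubricant degradation: 0.348 × 0.87 × 0.89 = 0.26946
The unnormalized weights sum to 0.39017.
P(seal failure | evidence) = 0.0455 / 0.39017 ≈ 0.117.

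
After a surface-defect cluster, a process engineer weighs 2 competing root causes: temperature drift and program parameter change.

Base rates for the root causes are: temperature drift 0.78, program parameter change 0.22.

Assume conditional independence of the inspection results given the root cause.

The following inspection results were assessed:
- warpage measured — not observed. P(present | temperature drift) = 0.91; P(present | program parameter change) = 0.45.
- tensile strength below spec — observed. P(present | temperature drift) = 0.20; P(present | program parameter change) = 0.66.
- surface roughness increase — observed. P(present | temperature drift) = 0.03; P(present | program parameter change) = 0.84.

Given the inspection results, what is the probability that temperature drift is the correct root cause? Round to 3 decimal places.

0.006

By Bayes' rule with conditional independence, the unnormalized weight for each hypothesis is prior × ∏ likelihoods (using 1 − P(present | H) for each absent inspection result):
  temperature drift: 0.78 × (1 − 0.91) × 0.20 × 0.03 = 0.0004212
  program parameter change: 0.22 × (1 − 0.45) × 0.66 × 0.84 = 0.067082
Normalizing constant Z = 0.0004212 + 0.067082 = 0.067504.
P(temperature drift | evidence) = 0.0004212 / 0.067504 ≈ 0.006.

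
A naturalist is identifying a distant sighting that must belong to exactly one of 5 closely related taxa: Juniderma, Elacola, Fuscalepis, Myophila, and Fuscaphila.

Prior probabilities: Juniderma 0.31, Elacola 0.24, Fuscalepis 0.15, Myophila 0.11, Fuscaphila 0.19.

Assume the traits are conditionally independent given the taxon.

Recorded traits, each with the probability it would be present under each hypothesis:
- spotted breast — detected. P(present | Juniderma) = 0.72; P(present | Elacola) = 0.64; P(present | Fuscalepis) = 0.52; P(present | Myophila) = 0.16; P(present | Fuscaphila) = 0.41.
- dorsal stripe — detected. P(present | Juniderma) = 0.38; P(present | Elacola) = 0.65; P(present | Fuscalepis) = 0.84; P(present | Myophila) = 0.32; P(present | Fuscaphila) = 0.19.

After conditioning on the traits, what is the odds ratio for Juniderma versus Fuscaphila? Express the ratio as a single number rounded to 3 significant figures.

5.73

Posterior odds equal prior odds times the likelihood ratio; only the two competing hypotheses matter.
  Juniderma: 0.31 × 0.72 × 0.38 = 0.084816
  Fuscaphila: 0.19 × 0.41 × 0.19 = 0.014801
Odds(Juniderma : Fuscaphila) = 0.084816 / 0.014801 ≈ 5.73.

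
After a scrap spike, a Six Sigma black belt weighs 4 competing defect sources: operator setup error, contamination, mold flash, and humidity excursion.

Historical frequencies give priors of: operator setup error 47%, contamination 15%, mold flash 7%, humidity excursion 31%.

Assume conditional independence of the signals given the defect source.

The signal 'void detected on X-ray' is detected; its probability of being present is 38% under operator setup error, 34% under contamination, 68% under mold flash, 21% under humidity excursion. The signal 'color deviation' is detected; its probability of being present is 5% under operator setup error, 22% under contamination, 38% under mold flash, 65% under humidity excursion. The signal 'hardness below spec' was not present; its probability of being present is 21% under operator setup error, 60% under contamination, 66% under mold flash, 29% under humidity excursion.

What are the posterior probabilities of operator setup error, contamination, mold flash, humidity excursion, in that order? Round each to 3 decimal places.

For each hypothesis, the unnormalized posterior weight is prior × product of the signal likelihoods (using 1 − P(present | H) for each absent signal):
  operator setup error: 0.47 × 0.38 × 0.05 × (1 − 0.21) = 0.0070547
  contamination: 0.15 × 0.34 × 0.22 × (1 − 0.60) = 0.004488
  mold flash: 0.07 × 0.68 × 0.38 × (1 − 0.66) = 0.0061499
  humidity excursion: 0.31 × 0.21 × 0.65 × (1 − 0.29) = 0.030044
The unnormalized weights sum to 0.047736.
P(operator setup error | evidence) = 0.0070547 / 0.047736 ≈ 0.148
P(contamination | evidence) = 0.004488 / 0.047736 ≈ 0.094
P(mold flash | evidence) = 0.0061499 / 0.047736 ≈ 0.129
P(humidity excursion | evidence) = 0.030044 / 0.047736 ≈ 0.629

0.148, 0.094, 0.129, 0.629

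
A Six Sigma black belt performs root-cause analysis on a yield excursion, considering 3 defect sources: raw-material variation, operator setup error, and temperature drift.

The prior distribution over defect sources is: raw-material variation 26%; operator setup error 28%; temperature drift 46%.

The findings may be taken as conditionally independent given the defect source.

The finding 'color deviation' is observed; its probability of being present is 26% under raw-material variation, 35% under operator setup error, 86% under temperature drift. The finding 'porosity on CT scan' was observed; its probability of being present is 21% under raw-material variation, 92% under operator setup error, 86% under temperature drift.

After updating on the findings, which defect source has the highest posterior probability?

temperature drift

Multiply each prior by the joint likelihood of the evidence pattern:
  raw-material variation: 0.26 × 0.26 × 0.21 = 0.014196
  operator setup error: 0.28 × 0.35 × 0.92 = 0.09016
  temperature drift: 0.46 × 0.86 × 0.86 = 0.34022
Normalizing constant Z = 0.014196 + 0.09016 + 0.34022 = 0.44457.
P(raw-material variation | evidence) ≈ 0.014196 / 0.44457 ≈ 0.032
P(operator setup error | evidence) ≈ 0.09016 / 0.44457 ≈ 0.203
P(temperature drift | evidence) ≈ 0.34022 / 0.44457 ≈ 0.765
The largest is 0.765, so temperature drift is most probable.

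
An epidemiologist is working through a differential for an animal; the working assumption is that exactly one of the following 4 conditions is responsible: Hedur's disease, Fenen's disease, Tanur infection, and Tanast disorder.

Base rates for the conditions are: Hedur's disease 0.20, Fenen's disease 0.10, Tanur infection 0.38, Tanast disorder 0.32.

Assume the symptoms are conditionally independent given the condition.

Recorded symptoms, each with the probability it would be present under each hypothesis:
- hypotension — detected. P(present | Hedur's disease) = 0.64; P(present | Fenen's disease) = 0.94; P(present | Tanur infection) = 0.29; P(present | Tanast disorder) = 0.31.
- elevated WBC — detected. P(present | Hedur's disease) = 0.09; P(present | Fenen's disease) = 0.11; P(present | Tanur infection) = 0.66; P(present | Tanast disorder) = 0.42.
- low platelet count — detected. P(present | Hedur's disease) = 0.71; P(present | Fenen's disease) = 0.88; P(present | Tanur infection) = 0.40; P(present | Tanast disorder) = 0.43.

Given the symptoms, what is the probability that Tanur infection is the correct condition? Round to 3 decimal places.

0.453

Multiply each prior by the joint likelihood of the symptom pattern:
  Hedur's disease: 0.20 × 0.64 × 0.09 × 0.71 = 0.0081792
  Fenen's disease: 0.10 × 0.94 × 0.11 × 0.88 = 0.0090992
  Tanur infection: 0.38 × 0.29 × 0.66 × 0.40 = 0.029093
  Tanast disorder: 0.32 × 0.31 × 0.42 × 0.43 = 0.017916
Marginal likelihood of the evidence = 0.064287.
P(Tanur infection | evidence) = 0.029093 / 0.064287 ≈ 0.453.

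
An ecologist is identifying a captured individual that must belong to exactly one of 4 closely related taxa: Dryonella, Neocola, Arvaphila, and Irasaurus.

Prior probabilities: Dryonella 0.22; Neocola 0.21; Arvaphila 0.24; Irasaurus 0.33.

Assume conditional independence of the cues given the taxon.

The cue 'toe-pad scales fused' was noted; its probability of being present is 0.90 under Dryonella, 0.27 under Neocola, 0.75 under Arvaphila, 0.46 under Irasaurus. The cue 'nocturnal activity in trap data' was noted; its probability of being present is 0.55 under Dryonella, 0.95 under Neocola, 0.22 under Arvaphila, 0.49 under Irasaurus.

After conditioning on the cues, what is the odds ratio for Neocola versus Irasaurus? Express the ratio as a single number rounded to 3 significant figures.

Posterior odds equal prior odds times the likelihood ratio; only the two competing hypotheses matter.
  Neocola: 0.21 × 0.27 × 0.95 = 0.053865
  Irasaurus: 0.33 × 0.46 × 0.49 = 0.074382
Posterior odds = 0.053865 / 0.074382 ≈ 0.724.

0.724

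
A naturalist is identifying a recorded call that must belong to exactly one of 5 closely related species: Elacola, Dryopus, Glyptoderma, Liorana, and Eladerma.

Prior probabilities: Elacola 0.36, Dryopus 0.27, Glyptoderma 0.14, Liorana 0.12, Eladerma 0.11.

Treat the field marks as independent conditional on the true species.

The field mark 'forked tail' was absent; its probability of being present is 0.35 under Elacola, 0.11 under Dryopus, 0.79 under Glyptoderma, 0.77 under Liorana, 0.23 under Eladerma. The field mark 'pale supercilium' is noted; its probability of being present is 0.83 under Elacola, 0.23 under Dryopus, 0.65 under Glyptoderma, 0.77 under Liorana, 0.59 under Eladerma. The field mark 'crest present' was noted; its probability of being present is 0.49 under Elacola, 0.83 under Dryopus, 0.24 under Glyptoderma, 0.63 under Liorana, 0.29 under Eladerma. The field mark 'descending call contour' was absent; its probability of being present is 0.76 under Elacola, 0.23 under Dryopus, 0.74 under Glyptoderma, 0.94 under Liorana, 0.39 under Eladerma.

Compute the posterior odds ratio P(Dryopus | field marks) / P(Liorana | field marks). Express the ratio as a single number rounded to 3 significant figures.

Unnormalized posterior weight (prior times the field mark likelihoods) for each of the two hypotheses (using 1 − P(present | H) for each absent field mark):
  Dryopus: 0.27 × (1 − 0.11) × 0.23 × 0.83 × (1 − 0.23) = 0.035322
  Liorana: 0.12 × (1 − 0.77) × 0.77 × 0.63 × (1 − 0.94) = 0.00080333
Odds(Dryopus : Liorana) = 0.035322 / 0.00080333 ≈ 44.0.

44.0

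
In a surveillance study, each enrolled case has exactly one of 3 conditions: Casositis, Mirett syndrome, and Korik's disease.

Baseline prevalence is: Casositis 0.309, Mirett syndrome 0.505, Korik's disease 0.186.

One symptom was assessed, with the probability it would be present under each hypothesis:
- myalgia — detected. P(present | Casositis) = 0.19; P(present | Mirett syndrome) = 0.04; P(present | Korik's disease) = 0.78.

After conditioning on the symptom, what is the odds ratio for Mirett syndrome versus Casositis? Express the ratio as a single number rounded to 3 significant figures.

Unnormalized posterior weight (prior times the symptom likelihood) for each of the two hypotheses:
  Mirett syndrome: 0.505 × 0.04 = 0.0202
  Casositis: 0.309 × 0.19 = 0.05871
Posterior odds = 0.0202 / 0.05871 ≈ 0.344.

0.344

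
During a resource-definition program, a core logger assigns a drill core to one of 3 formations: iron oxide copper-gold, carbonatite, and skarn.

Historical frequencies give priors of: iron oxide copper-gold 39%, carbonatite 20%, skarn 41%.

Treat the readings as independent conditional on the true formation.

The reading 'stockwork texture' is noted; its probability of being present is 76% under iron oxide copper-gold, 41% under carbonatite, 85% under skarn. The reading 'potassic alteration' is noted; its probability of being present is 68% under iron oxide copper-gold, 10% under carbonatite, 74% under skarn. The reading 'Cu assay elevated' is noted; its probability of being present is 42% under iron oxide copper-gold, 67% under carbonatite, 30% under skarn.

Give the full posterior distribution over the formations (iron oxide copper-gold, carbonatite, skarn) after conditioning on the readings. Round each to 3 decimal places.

For each hypothesis, the unnormalized posterior weight is prior × product of the reading likelihoods:
  iron oxide copper-gold: 0.39 × 0.76 × 0.68 × 0.42 = 0.084652
  carbonatite: 0.20 × 0.41 × 0.10 × 0.67 = 0.005494
  skarn: 0.41 × 0.85 × 0.74 × 0.30 = 0.077367
Marginal likelihood of the evidence = 0.16751.
P(iron oxide copper-gold | evidence) = 0.084652 / 0.16751 ≈ 0.505
P(carbonatite | evidence) = 0.005494 / 0.16751 ≈ 0.033
P(skarn | evidence) = 0.077367 / 0.16751 ≈ 0.462

0.505, 0.033, 0.462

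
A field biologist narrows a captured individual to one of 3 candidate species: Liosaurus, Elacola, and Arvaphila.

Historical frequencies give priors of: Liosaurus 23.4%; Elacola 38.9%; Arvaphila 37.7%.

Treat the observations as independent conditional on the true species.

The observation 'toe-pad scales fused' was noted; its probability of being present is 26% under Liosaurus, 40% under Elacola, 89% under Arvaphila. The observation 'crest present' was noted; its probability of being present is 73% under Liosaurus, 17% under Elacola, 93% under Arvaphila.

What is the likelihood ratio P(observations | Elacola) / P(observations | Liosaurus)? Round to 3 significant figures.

0.358

Joint likelihood of the evidence pattern under each hypothesis:
  Elacola: 0.40 × 0.17 = 0.068
  Liosaurus: 0.26 × 0.73 = 0.1898
Bayes factor = 0.068 / 0.1898 ≈ 0.358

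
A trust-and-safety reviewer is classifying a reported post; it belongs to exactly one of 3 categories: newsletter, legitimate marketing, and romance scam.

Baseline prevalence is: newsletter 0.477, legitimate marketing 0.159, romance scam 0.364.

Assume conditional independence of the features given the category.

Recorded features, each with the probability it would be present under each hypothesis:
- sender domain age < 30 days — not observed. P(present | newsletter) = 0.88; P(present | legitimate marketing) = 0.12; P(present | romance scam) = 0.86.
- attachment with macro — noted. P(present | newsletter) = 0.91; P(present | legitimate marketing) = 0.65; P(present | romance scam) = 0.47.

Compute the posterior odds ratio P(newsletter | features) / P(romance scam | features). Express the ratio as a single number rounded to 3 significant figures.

Unnormalized posterior weight (prior times the feature likelihoods) for each of the two hypotheses (using 1 − P(present | H) for each absent feature):
  newsletter: 0.477 × (1 − 0.88) × 0.91 = 0.052088
  romance scam: 0.364 × (1 − 0.86) × 0.47 = 0.023951
Odds(newsletter : romance scam) = 0.052088 / 0.023951 ≈ 2.17.

2.17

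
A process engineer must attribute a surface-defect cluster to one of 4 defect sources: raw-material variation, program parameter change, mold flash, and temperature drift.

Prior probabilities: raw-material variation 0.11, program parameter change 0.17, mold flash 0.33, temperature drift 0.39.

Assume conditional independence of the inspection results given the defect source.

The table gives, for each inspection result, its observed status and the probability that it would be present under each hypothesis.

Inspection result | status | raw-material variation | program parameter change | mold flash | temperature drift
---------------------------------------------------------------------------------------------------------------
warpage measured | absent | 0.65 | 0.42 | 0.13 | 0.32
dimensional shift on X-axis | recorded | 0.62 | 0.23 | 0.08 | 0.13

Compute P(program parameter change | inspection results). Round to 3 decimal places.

By Bayes' rule with conditional independence, the unnormalized weight for each hypothesis is prior × ∏ likelihoods (using 1 − P(present | H) for each absent inspection result):
  raw-material variation: 0.11 × (1 − 0.65) × 0.62 = 0.02387
  program parameter change: 0.17 × (1 − 0.42) × 0.23 = 0.022678
  mold flash: 0.33 × (1 − 0.13) × 0.08 = 0.022968
  temperature drift: 0.39 × (1 − 0.32) × 0.13 = 0.034476
Marginal likelihood of the evidence = 0.10399.
P(program parameter change | evidence) = 0.022678 / 0.10399 ≈ 0.218.

0.218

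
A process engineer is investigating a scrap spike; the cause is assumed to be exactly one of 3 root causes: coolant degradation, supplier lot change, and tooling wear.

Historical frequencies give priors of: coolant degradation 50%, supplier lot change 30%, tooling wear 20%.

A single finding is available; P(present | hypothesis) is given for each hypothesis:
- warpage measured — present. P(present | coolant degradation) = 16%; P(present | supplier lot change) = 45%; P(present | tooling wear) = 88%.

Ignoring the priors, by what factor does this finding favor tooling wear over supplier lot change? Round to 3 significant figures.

1.96

The Bayes factor is the ratio of the two likelihoods.
  tooling wear: 0.88
  supplier lot change: 0.45
Bayes factor = 0.88 / 0.45 ≈ 1.96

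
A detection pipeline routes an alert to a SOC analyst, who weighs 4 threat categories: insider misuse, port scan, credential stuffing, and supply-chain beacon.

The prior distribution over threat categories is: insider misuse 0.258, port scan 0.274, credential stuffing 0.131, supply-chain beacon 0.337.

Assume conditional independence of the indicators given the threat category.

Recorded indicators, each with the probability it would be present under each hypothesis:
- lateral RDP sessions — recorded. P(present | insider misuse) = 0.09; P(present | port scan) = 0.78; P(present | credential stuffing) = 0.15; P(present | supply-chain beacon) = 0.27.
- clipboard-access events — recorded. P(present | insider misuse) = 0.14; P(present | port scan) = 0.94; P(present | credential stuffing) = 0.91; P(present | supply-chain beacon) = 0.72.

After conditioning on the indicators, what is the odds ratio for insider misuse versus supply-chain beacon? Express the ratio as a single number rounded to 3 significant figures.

Unnormalized posterior weight (prior times the indicator likelihoods) for each of the two hypotheses:
  insider misuse: 0.258 × 0.09 × 0.14 = 0.0032508
  supply-chain beacon: 0.337 × 0.27 × 0.72 = 0.065513
Odds(insider misuse : supply-chain beacon) = 0.0032508 / 0.065513 ≈ 0.0496.

0.0496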